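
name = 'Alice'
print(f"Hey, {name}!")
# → Hey, Alice!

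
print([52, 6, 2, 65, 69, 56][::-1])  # [56, 69, 65, 2, 6, 52]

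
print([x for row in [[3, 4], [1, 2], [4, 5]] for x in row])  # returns [3, 4, 1, 2, 4, 5]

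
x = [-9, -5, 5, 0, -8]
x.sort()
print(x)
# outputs [-9, -8, -5, 0, 5]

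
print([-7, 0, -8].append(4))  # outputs None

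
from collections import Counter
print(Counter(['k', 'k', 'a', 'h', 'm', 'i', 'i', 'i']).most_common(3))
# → [('i', 3), ('k', 2), ('a', 1)]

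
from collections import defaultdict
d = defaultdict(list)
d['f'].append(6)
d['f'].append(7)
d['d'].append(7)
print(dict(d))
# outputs {'f': [6, 7], 'd': [7]}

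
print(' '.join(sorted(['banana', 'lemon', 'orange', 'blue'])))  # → banana blue lemon orange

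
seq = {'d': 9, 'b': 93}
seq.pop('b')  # 93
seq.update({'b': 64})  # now {'d': 9, 'b': 64}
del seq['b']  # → {'d': 9}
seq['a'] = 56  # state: {'d': 9, 'a': 56}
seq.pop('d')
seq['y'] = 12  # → {'a': 56, 'y': 12}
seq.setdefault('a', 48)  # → 56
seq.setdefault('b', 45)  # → 45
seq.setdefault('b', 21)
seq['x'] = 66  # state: {'a': 56, 'y': 12, 'b': 45, 'x': 66}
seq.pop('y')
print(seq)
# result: {'a': 56, 'b': 45, 'x': 66}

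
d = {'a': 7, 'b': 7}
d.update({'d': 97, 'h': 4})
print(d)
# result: {'a': 7, 'b': 7, 'd': 97, 'h': 4}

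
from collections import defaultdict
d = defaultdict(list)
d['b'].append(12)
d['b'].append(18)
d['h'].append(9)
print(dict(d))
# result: {'b': [12, 18], 'h': [9]}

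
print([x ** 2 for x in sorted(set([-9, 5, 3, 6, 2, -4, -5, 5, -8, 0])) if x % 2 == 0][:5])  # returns [64, 16, 0, 4, 36]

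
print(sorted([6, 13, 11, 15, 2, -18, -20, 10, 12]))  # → [-20, -18, 2, 6, 10, 11, 12, 13, 15]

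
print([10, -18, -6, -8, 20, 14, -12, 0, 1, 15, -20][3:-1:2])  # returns [-8, 14, 0, 15]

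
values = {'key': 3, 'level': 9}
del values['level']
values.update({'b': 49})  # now {'key': 3, 'b': 49}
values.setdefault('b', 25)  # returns 49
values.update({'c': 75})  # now {'key': 3, 'b': 49, 'c': 75}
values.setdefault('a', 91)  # 91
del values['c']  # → {'key': 3, 'b': 49, 'a': 91}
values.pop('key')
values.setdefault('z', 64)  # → 64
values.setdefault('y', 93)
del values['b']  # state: {'a': 91, 'z': 64, 'y': 93}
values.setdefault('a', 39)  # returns 91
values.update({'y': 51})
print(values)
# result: {'a': 91, 'z': 64, 'y': 51}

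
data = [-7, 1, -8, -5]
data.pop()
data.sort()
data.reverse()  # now [1, -7, -8]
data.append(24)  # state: [1, -7, -8, 24]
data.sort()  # [-8, -7, 1, 24]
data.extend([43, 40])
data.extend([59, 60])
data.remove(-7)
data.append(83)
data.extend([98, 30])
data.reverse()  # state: [30, 98, 83, 60, 59, 40, 43, 24, 1, -8]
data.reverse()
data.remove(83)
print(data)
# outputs [-8, 1, 24, 43, 40, 59, 60, 98, 30]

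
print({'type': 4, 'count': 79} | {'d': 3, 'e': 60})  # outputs {'type': 4, 'count': 79, 'd': 3, 'e': 60}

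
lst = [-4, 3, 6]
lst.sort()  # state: [-4, 3, 6]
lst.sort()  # [-4, 3, 6]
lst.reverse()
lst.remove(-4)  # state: [6, 3]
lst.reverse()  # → [3, 6]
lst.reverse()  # [6, 3]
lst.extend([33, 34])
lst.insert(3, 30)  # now [6, 3, 33, 30, 34]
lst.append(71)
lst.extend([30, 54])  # [6, 3, 33, 30, 34, 71, 30, 54]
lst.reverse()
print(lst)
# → [54, 30, 71, 34, 30, 33, 3, 6]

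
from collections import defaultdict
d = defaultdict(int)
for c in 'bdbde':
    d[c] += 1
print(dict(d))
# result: {'b': 2, 'd': 2, 'e': 1}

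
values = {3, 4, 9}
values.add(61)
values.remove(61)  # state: {3, 4, 9}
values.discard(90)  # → {3, 4, 9}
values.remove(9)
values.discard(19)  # {3, 4}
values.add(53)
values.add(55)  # {3, 4, 53, 55}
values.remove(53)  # {3, 4, 55}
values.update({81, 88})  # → {3, 4, 55, 81, 88}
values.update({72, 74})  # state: {3, 4, 55, 72, 74, 81, 88}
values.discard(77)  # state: {3, 4, 55, 72, 74, 81, 88}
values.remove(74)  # {3, 4, 55, 72, 81, 88}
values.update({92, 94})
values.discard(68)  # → {3, 4, 55, 72, 81, 88, 92, 94}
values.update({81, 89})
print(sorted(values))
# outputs [3, 4, 55, 72, 81, 88, 89, 92, 94]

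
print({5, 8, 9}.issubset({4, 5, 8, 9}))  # True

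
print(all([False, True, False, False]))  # False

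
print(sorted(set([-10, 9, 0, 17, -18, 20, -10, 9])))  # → [-18, -10, 0, 9, 17, 20]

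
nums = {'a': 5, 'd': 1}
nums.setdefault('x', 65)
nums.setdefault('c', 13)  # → 13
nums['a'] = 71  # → {'a': 71, 'd': 1, 'x': 65, 'c': 13}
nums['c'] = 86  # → {'a': 71, 'd': 1, 'x': 65, 'c': 86}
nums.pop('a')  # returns 71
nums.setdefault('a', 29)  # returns 29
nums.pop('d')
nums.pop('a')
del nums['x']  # {'c': 86}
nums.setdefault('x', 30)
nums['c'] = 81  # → {'c': 81, 'x': 30}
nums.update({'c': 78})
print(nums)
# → {'c': 78, 'x': 30}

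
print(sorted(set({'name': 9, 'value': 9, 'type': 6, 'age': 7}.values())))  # [6, 7, 9]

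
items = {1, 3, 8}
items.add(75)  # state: {1, 3, 8, 75}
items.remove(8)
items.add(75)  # {1, 3, 75}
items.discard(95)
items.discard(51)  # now {1, 3, 75}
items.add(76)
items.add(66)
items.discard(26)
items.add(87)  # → {1, 3, 66, 75, 76, 87}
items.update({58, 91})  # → {1, 3, 58, 66, 75, 76, 87, 91}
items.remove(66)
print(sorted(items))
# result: [1, 3, 58, 75, 76, 87, 91]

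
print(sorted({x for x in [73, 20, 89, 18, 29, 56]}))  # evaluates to [18, 20, 29, 56, 73, 89]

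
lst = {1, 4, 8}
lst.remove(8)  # {1, 4}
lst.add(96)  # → {1, 4, 96}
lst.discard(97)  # {1, 4, 96}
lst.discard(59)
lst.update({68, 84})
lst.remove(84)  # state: {1, 4, 68, 96}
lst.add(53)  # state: {1, 4, 53, 68, 96}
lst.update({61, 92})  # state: {1, 4, 53, 61, 68, 92, 96}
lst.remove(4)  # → {1, 53, 61, 68, 92, 96}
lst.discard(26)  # {1, 53, 61, 68, 92, 96}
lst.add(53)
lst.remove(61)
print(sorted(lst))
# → [1, 53, 68, 92, 96]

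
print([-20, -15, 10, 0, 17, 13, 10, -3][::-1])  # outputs [-3, 10, 13, 17, 0, 10, -15, -20]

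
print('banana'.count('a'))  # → 3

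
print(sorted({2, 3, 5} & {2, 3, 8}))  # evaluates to [2, 3]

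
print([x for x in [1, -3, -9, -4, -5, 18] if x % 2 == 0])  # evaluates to [-4, 18]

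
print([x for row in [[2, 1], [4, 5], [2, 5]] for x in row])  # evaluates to [2, 1, 4, 5, 2, 5]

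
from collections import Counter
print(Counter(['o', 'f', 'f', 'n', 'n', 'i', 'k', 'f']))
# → Counter({'f': 3, 'n': 2, 'o': 1, 'i': 1, 'k': 1})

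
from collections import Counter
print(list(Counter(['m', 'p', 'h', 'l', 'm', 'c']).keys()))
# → ['m', 'p', 'h', 'l', 'c']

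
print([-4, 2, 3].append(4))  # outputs None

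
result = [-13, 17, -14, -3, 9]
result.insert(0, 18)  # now [18, -13, 17, -14, -3, 9]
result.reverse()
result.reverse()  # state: [18, -13, 17, -14, -3, 9]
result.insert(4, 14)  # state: [18, -13, 17, -14, 14, -3, 9]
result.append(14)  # [18, -13, 17, -14, 14, -3, 9, 14]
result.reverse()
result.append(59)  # [14, 9, -3, 14, -14, 17, -13, 18, 59]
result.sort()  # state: [-14, -13, -3, 9, 14, 14, 17, 18, 59]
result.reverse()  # [59, 18, 17, 14, 14, 9, -3, -13, -14]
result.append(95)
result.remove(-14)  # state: [59, 18, 17, 14, 14, 9, -3, -13, 95]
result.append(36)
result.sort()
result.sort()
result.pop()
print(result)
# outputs [-13, -3, 9, 14, 14, 17, 18, 36, 59]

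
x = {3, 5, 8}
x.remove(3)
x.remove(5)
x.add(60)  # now {8, 60}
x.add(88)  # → {8, 60, 88}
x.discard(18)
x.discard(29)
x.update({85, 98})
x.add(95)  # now {8, 60, 85, 88, 95, 98}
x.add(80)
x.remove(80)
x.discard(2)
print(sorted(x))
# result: [8, 60, 85, 88, 95, 98]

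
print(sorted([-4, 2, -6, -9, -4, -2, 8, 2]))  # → [-9, -6, -4, -4, -2, 2, 2, 8]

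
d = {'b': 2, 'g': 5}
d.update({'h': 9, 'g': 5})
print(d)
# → {'b': 2, 'g': 5, 'h': 9}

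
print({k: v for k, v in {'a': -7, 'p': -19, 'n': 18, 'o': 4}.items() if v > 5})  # {'n': 18}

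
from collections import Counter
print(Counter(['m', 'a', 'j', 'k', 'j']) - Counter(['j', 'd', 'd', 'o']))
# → Counter({'m': 1, 'a': 1, 'j': 1, 'k': 1})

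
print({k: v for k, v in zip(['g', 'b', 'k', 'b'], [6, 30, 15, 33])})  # {'g': 6, 'b': 33, 'k': 15}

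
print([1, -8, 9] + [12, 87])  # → [1, -8, 9, 12, 87]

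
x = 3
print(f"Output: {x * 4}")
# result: Output: 12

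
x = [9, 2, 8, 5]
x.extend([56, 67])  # [9, 2, 8, 5, 56, 67]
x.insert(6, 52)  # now [9, 2, 8, 5, 56, 67, 52]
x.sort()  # [2, 5, 8, 9, 52, 56, 67]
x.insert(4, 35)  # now [2, 5, 8, 9, 35, 52, 56, 67]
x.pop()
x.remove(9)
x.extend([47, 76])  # [2, 5, 8, 35, 52, 56, 47, 76]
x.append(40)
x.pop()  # 40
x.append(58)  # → [2, 5, 8, 35, 52, 56, 47, 76, 58]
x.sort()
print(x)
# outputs [2, 5, 8, 35, 47, 52, 56, 58, 76]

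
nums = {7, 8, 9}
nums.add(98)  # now {7, 8, 9, 98}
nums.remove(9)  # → {7, 8, 98}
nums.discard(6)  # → {7, 8, 98}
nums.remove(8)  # {7, 98}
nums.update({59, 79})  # {7, 59, 79, 98}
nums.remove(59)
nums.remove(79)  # {7, 98}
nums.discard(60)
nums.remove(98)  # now {7}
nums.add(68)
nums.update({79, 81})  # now {7, 68, 79, 81}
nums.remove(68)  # {7, 79, 81}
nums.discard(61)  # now {7, 79, 81}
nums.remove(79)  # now {7, 81}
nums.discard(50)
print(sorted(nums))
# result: [7, 81]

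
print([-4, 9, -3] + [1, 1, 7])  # [-4, 9, -3, 1, 1, 7]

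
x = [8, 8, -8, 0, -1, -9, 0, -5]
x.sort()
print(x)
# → [-9, -8, -5, -1, 0, 0, 8, 8]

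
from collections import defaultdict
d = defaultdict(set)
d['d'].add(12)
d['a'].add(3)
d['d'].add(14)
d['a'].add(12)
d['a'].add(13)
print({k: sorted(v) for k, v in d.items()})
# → {'d': [12, 14], 'a': [3, 12, 13]}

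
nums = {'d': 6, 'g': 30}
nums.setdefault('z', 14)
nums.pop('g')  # 30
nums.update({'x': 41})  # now {'d': 6, 'z': 14, 'x': 41}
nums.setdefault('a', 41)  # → 41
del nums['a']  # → {'d': 6, 'z': 14, 'x': 41}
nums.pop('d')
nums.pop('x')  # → 41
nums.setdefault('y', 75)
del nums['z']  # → {'y': 75}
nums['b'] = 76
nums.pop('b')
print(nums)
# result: {'y': 75}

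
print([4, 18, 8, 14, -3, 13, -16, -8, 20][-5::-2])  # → [-3, 8, 4]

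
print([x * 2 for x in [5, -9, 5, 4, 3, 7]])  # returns [10, -18, 10, 8, 6, 14]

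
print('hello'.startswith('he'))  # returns True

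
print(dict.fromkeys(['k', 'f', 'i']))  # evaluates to {'k': None, 'f': None, 'i': None}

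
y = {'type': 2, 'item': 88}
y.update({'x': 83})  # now {'type': 2, 'item': 88, 'x': 83}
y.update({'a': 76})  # {'type': 2, 'item': 88, 'x': 83, 'a': 76}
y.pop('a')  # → 76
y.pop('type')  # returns 2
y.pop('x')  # 83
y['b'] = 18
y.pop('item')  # 88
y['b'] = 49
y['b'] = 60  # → {'b': 60}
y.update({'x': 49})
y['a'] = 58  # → {'b': 60, 'x': 49, 'a': 58}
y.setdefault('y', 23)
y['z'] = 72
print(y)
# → {'b': 60, 'x': 49, 'a': 58, 'y': 23, 'z': 72}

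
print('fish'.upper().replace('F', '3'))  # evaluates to 3ISH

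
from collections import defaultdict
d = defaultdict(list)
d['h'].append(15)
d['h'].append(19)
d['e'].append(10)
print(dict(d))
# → {'h': [15, 19], 'e': [10]}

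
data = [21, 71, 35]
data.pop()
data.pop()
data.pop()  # 21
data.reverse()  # []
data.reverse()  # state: []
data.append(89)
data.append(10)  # [89, 10]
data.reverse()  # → [10, 89]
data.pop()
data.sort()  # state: [10]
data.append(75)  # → [10, 75]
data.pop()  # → 75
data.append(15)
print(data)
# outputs [10, 15]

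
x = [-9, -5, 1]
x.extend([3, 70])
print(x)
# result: [-9, -5, 1, 3, 70]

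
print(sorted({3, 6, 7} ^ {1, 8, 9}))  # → [1, 3, 6, 7, 8, 9]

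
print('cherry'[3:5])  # rr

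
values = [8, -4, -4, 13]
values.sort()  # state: [-4, -4, 8, 13]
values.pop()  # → 13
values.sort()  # [-4, -4, 8]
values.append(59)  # [-4, -4, 8, 59]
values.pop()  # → 59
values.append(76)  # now [-4, -4, 8, 76]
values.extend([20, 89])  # [-4, -4, 8, 76, 20, 89]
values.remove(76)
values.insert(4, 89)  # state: [-4, -4, 8, 20, 89, 89]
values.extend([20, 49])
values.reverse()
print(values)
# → [49, 20, 89, 89, 20, 8, -4, -4]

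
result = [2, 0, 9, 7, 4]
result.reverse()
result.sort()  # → [0, 2, 4, 7, 9]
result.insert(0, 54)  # [54, 0, 2, 4, 7, 9]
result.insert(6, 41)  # [54, 0, 2, 4, 7, 9, 41]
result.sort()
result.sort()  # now [0, 2, 4, 7, 9, 41, 54]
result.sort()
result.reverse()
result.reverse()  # [0, 2, 4, 7, 9, 41, 54]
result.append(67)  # [0, 2, 4, 7, 9, 41, 54, 67]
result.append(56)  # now [0, 2, 4, 7, 9, 41, 54, 67, 56]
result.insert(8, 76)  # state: [0, 2, 4, 7, 9, 41, 54, 67, 76, 56]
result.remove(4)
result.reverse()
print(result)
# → [56, 76, 67, 54, 41, 9, 7, 2, 0]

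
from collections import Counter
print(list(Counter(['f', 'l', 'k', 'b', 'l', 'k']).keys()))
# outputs ['f', 'l', 'k', 'b']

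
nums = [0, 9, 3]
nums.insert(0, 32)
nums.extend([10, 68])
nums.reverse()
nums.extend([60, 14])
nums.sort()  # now [0, 3, 9, 10, 14, 32, 60, 68]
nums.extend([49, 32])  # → [0, 3, 9, 10, 14, 32, 60, 68, 49, 32]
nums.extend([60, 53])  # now [0, 3, 9, 10, 14, 32, 60, 68, 49, 32, 60, 53]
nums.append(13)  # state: [0, 3, 9, 10, 14, 32, 60, 68, 49, 32, 60, 53, 13]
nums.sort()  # [0, 3, 9, 10, 13, 14, 32, 32, 49, 53, 60, 60, 68]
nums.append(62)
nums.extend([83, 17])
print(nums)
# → [0, 3, 9, 10, 13, 14, 32, 32, 49, 53, 60, 60, 68, 62, 83, 17]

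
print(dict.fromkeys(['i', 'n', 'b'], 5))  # {'i': 5, 'n': 5, 'b': 5}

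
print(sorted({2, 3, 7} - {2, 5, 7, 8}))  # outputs [3]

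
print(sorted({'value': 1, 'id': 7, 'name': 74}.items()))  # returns [('id', 7), ('name', 74), ('value', 1)]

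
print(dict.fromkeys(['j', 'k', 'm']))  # {'j': None, 'k': None, 'm': None}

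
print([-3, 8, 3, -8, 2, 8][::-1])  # [8, 2, -8, 3, 8, -3]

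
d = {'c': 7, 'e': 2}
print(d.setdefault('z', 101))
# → 101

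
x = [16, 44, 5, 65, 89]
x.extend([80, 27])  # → [16, 44, 5, 65, 89, 80, 27]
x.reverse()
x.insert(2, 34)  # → [27, 80, 34, 89, 65, 5, 44, 16]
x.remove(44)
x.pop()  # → 16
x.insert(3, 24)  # [27, 80, 34, 24, 89, 65, 5]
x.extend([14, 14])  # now [27, 80, 34, 24, 89, 65, 5, 14, 14]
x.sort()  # [5, 14, 14, 24, 27, 34, 65, 80, 89]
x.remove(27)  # [5, 14, 14, 24, 34, 65, 80, 89]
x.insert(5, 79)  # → [5, 14, 14, 24, 34, 79, 65, 80, 89]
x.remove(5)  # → [14, 14, 24, 34, 79, 65, 80, 89]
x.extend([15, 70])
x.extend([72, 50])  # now [14, 14, 24, 34, 79, 65, 80, 89, 15, 70, 72, 50]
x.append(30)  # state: [14, 14, 24, 34, 79, 65, 80, 89, 15, 70, 72, 50, 30]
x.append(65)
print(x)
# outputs [14, 14, 24, 34, 79, 65, 80, 89, 15, 70, 72, 50, 30, 65]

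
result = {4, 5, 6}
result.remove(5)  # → {4, 6}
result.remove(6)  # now {4}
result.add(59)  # {4, 59}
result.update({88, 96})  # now {4, 59, 88, 96}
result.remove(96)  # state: {4, 59, 88}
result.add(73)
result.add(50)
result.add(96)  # {4, 50, 59, 73, 88, 96}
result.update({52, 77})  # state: {4, 50, 52, 59, 73, 77, 88, 96}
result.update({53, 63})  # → {4, 50, 52, 53, 59, 63, 73, 77, 88, 96}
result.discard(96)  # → {4, 50, 52, 53, 59, 63, 73, 77, 88}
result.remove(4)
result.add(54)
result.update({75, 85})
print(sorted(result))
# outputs [50, 52, 53, 54, 59, 63, 73, 75, 77, 85, 88]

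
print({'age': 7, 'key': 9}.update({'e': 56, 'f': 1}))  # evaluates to None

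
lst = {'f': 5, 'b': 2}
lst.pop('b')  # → 2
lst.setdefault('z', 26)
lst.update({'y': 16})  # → {'f': 5, 'z': 26, 'y': 16}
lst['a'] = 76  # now {'f': 5, 'z': 26, 'y': 16, 'a': 76}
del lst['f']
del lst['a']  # {'z': 26, 'y': 16}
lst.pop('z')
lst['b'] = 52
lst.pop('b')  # 52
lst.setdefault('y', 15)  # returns 16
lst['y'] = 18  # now {'y': 18}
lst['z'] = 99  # {'y': 18, 'z': 99}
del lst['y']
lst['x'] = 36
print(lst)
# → {'z': 99, 'x': 36}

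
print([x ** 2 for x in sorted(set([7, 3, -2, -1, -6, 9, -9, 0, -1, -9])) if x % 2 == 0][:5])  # [36, 4, 0]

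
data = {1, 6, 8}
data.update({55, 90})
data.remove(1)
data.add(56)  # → {6, 8, 55, 56, 90}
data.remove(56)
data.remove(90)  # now {6, 8, 55}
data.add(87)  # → {6, 8, 55, 87}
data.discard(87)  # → {6, 8, 55}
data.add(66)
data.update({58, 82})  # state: {6, 8, 55, 58, 66, 82}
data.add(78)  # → {6, 8, 55, 58, 66, 78, 82}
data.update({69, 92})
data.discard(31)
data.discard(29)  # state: {6, 8, 55, 58, 66, 69, 78, 82, 92}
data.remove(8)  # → {6, 55, 58, 66, 69, 78, 82, 92}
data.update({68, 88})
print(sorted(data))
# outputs [6, 55, 58, 66, 68, 69, 78, 82, 88, 92]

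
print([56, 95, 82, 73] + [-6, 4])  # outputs [56, 95, 82, 73, -6, 4]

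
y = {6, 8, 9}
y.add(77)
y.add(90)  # {6, 8, 9, 77, 90}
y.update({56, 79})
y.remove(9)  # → {6, 8, 56, 77, 79, 90}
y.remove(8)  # {6, 56, 77, 79, 90}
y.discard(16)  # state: {6, 56, 77, 79, 90}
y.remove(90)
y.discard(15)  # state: {6, 56, 77, 79}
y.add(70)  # {6, 56, 70, 77, 79}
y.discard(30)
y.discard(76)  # {6, 56, 70, 77, 79}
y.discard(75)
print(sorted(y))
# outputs [6, 56, 70, 77, 79]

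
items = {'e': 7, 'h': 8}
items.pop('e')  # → 7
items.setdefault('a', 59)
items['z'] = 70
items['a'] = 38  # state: {'h': 8, 'a': 38, 'z': 70}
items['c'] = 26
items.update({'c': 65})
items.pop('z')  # 70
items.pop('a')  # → 38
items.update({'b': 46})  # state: {'h': 8, 'c': 65, 'b': 46}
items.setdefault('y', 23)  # 23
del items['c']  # {'h': 8, 'b': 46, 'y': 23}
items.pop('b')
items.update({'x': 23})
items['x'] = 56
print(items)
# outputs {'h': 8, 'y': 23, 'x': 56}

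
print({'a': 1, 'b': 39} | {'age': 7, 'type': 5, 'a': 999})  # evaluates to {'a': 999, 'b': 39, 'age': 7, 'type': 5}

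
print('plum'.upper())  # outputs PLUM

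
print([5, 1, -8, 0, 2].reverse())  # None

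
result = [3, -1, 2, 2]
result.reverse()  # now [2, 2, -1, 3]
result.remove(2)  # [2, -1, 3]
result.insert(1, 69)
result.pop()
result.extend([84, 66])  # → [2, 69, -1, 84, 66]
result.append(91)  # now [2, 69, -1, 84, 66, 91]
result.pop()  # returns 91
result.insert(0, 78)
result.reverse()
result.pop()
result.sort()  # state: [-1, 2, 66, 69, 84]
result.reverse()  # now [84, 69, 66, 2, -1]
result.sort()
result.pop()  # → 84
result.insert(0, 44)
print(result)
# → [44, -1, 2, 66, 69]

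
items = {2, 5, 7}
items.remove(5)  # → {2, 7}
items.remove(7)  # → {2}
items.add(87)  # {2, 87}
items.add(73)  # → {2, 73, 87}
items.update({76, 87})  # {2, 73, 76, 87}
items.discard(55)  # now {2, 73, 76, 87}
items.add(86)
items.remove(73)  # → {2, 76, 86, 87}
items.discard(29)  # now {2, 76, 86, 87}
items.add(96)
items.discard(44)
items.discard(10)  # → {2, 76, 86, 87, 96}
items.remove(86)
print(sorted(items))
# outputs [2, 76, 87, 96]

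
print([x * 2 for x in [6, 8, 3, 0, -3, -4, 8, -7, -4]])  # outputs [12, 16, 6, 0, -6, -8, 16, -14, -8]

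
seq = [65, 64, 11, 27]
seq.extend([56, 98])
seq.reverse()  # [98, 56, 27, 11, 64, 65]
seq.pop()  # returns 65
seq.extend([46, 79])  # [98, 56, 27, 11, 64, 46, 79]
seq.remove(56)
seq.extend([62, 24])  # [98, 27, 11, 64, 46, 79, 62, 24]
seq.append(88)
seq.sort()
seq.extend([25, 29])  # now [11, 24, 27, 46, 62, 64, 79, 88, 98, 25, 29]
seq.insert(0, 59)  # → [59, 11, 24, 27, 46, 62, 64, 79, 88, 98, 25, 29]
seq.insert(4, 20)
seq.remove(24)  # [59, 11, 27, 20, 46, 62, 64, 79, 88, 98, 25, 29]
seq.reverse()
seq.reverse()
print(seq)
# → [59, 11, 27, 20, 46, 62, 64, 79, 88, 98, 25, 29]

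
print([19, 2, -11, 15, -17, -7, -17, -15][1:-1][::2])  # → [2, 15, -7]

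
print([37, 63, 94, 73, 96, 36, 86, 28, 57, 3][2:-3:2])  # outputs [94, 96, 86]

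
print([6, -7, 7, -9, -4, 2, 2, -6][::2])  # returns [6, 7, -4, 2]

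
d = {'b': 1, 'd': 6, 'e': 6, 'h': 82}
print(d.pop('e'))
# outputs 6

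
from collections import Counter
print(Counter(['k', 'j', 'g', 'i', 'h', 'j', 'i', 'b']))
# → Counter({'j': 2, 'i': 2, 'k': 1, 'g': 1, 'h': 1, 'b': 1})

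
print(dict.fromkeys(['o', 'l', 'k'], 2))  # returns {'o': 2, 'l': 2, 'k': 2}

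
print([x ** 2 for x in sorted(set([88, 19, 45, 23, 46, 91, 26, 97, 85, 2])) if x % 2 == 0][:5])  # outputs [4, 676, 2116, 7744]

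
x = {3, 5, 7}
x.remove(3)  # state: {5, 7}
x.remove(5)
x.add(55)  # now {7, 55}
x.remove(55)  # {7}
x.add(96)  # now {7, 96}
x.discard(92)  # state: {7, 96}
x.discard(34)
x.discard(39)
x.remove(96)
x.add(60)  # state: {7, 60}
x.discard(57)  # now {7, 60}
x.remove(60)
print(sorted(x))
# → [7]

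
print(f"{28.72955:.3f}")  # 28.730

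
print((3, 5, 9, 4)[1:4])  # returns (5, 9, 4)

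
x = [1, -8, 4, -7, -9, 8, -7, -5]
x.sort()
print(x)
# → [-9, -8, -7, -7, -5, 1, 4, 8]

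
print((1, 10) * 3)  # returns (1, 10, 1, 10, 1, 10)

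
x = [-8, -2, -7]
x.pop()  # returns -7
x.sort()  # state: [-8, -2]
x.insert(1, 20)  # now [-8, 20, -2]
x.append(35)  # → [-8, 20, -2, 35]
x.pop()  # 35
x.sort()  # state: [-8, -2, 20]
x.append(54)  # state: [-8, -2, 20, 54]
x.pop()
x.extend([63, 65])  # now [-8, -2, 20, 63, 65]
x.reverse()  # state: [65, 63, 20, -2, -8]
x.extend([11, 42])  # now [65, 63, 20, -2, -8, 11, 42]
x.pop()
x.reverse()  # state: [11, -8, -2, 20, 63, 65]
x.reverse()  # [65, 63, 20, -2, -8, 11]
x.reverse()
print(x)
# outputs [11, -8, -2, 20, 63, 65]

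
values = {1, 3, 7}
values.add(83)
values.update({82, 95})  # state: {1, 3, 7, 82, 83, 95}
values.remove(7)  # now {1, 3, 82, 83, 95}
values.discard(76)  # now {1, 3, 82, 83, 95}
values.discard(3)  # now {1, 82, 83, 95}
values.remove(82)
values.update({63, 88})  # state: {1, 63, 83, 88, 95}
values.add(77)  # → {1, 63, 77, 83, 88, 95}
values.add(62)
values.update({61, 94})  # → {1, 61, 62, 63, 77, 83, 88, 94, 95}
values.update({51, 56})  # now {1, 51, 56, 61, 62, 63, 77, 83, 88, 94, 95}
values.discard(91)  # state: {1, 51, 56, 61, 62, 63, 77, 83, 88, 94, 95}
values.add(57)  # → {1, 51, 56, 57, 61, 62, 63, 77, 83, 88, 94, 95}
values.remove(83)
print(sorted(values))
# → [1, 51, 56, 57, 61, 62, 63, 77, 88, 94, 95]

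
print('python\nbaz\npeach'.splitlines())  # ['python', 'baz', 'peach']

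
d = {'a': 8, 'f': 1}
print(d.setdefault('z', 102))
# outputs 102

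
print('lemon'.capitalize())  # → Lemon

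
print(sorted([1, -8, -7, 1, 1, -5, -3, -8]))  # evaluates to [-8, -8, -7, -5, -3, 1, 1, 1]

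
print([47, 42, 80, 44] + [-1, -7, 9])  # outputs [47, 42, 80, 44, -1, -7, 9]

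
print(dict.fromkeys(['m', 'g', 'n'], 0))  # {'m': 0, 'g': 0, 'n': 0}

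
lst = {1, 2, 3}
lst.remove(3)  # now {1, 2}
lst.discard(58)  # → {1, 2}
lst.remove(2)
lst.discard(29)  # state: {1}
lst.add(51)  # {1, 51}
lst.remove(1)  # {51}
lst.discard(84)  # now {51}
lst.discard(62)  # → {51}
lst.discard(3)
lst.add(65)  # {51, 65}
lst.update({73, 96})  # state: {51, 65, 73, 96}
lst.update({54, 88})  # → {51, 54, 65, 73, 88, 96}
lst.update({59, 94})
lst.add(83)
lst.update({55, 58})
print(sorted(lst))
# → [51, 54, 55, 58, 59, 65, 73, 83, 88, 94, 96]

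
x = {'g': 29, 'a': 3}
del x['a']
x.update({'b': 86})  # {'g': 29, 'b': 86}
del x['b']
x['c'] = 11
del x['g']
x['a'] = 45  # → {'c': 11, 'a': 45}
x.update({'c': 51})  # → {'c': 51, 'a': 45}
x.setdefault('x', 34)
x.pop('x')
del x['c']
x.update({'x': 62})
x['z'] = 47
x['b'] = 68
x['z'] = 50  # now {'a': 45, 'x': 62, 'z': 50, 'b': 68}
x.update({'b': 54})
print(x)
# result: {'a': 45, 'x': 62, 'z': 50, 'b': 54}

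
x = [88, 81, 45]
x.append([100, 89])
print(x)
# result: [88, 81, 45, [100, 89]]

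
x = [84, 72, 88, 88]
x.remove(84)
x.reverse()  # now [88, 88, 72]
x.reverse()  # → [72, 88, 88]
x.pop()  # 88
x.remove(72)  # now [88]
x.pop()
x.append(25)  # [25]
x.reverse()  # [25]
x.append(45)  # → [25, 45]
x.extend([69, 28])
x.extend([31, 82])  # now [25, 45, 69, 28, 31, 82]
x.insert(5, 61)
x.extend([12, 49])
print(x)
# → [25, 45, 69, 28, 31, 61, 82, 12, 49]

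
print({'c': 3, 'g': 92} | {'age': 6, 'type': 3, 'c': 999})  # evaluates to {'c': 999, 'g': 92, 'age': 6, 'type': 3}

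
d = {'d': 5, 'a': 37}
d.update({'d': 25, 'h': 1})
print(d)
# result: {'d': 25, 'a': 37, 'h': 1}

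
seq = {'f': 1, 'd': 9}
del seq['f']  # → {'d': 9}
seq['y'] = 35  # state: {'d': 9, 'y': 35}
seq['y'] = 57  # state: {'d': 9, 'y': 57}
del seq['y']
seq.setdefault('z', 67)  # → 67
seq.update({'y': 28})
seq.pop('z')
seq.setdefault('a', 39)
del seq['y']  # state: {'d': 9, 'a': 39}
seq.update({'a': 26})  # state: {'d': 9, 'a': 26}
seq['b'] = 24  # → {'d': 9, 'a': 26, 'b': 24}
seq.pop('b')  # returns 24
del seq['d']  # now {'a': 26}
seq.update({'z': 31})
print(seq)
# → {'a': 26, 'z': 31}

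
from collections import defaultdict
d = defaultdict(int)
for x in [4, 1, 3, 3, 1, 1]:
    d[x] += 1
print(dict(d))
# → {4: 1, 1: 3, 3: 2}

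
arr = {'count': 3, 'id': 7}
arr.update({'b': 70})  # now {'count': 3, 'id': 7, 'b': 70}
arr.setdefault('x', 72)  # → 72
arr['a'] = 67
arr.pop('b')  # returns 70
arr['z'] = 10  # {'count': 3, 'id': 7, 'x': 72, 'a': 67, 'z': 10}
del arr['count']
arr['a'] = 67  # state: {'id': 7, 'x': 72, 'a': 67, 'z': 10}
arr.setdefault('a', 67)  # 67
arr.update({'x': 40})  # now {'id': 7, 'x': 40, 'a': 67, 'z': 10}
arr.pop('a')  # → 67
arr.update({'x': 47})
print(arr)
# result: {'id': 7, 'x': 47, 'z': 10}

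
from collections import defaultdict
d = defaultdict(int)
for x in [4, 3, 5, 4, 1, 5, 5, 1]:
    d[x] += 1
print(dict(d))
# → {4: 2, 3: 1, 5: 3, 1: 2}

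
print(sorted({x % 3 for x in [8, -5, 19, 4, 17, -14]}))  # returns [1, 2]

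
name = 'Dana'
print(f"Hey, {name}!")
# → Hey, Dana!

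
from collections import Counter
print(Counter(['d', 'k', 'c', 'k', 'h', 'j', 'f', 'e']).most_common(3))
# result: [('k', 2), ('d', 1), ('c', 1)]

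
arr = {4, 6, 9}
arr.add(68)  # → {4, 6, 9, 68}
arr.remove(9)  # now {4, 6, 68}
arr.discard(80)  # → {4, 6, 68}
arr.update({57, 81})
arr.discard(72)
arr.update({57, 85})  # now {4, 6, 57, 68, 81, 85}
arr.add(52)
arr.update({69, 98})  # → {4, 6, 52, 57, 68, 69, 81, 85, 98}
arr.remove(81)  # {4, 6, 52, 57, 68, 69, 85, 98}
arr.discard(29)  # {4, 6, 52, 57, 68, 69, 85, 98}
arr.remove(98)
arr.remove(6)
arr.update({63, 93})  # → {4, 52, 57, 63, 68, 69, 85, 93}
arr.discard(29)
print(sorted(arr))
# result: [4, 52, 57, 63, 68, 69, 85, 93]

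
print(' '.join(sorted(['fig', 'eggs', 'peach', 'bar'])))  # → bar eggs fig peach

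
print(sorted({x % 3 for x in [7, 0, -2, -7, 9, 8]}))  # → [0, 1, 2]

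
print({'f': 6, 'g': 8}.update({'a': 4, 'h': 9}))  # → None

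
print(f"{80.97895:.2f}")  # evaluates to 80.98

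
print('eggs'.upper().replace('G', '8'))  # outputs E88S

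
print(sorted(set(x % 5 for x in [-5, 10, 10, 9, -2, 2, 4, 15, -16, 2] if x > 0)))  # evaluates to [0, 2, 4]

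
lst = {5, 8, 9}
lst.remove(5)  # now {8, 9}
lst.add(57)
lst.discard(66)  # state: {8, 9, 57}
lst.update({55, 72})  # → {8, 9, 55, 57, 72}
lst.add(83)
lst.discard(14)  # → {8, 9, 55, 57, 72, 83}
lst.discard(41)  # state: {8, 9, 55, 57, 72, 83}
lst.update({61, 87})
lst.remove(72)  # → {8, 9, 55, 57, 61, 83, 87}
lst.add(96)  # {8, 9, 55, 57, 61, 83, 87, 96}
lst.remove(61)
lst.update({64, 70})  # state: {8, 9, 55, 57, 64, 70, 83, 87, 96}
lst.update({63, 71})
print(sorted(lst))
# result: [8, 9, 55, 57, 63, 64, 70, 71, 83, 87, 96]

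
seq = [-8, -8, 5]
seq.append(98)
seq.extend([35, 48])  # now [-8, -8, 5, 98, 35, 48]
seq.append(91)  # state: [-8, -8, 5, 98, 35, 48, 91]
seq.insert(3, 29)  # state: [-8, -8, 5, 29, 98, 35, 48, 91]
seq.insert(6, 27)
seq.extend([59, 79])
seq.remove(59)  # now [-8, -8, 5, 29, 98, 35, 27, 48, 91, 79]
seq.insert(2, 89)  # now [-8, -8, 89, 5, 29, 98, 35, 27, 48, 91, 79]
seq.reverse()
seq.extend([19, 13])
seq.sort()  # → [-8, -8, 5, 13, 19, 27, 29, 35, 48, 79, 89, 91, 98]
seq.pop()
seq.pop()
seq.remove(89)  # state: [-8, -8, 5, 13, 19, 27, 29, 35, 48, 79]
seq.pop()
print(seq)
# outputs [-8, -8, 5, 13, 19, 27, 29, 35, 48]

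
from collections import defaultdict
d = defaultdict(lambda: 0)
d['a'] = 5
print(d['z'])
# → 0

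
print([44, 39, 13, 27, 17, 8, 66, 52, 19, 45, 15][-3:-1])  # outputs [19, 45]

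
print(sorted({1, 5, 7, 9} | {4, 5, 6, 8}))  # [1, 4, 5, 6, 7, 8, 9]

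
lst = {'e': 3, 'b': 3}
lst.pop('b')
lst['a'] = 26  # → {'e': 3, 'a': 26}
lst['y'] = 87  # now {'e': 3, 'a': 26, 'y': 87}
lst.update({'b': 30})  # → {'e': 3, 'a': 26, 'y': 87, 'b': 30}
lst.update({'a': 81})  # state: {'e': 3, 'a': 81, 'y': 87, 'b': 30}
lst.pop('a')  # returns 81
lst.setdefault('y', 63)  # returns 87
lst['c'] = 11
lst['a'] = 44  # {'e': 3, 'y': 87, 'b': 30, 'c': 11, 'a': 44}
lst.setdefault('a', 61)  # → 44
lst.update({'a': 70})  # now {'e': 3, 'y': 87, 'b': 30, 'c': 11, 'a': 70}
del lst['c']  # {'e': 3, 'y': 87, 'b': 30, 'a': 70}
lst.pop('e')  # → 3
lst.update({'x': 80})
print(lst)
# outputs {'y': 87, 'b': 30, 'a': 70, 'x': 80}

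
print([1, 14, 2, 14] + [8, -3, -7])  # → [1, 14, 2, 14, 8, -3, -7]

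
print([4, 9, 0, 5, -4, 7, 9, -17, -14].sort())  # None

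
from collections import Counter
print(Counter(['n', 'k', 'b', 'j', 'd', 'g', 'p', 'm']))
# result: Counter({'n': 1, 'k': 1, 'b': 1, 'j': 1, 'd': 1, 'g': 1, 'p': 1, 'm': 1})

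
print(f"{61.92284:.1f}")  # 61.9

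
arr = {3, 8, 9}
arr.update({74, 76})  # {3, 8, 9, 74, 76}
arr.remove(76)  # {3, 8, 9, 74}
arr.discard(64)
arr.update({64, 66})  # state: {3, 8, 9, 64, 66, 74}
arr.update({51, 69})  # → {3, 8, 9, 51, 64, 66, 69, 74}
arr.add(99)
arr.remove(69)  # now {3, 8, 9, 51, 64, 66, 74, 99}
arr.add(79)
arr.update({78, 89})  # {3, 8, 9, 51, 64, 66, 74, 78, 79, 89, 99}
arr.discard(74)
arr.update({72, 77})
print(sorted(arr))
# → [3, 8, 9, 51, 64, 66, 72, 77, 78, 79, 89, 99]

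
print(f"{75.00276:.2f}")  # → 75.00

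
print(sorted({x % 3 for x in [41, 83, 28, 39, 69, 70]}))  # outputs [0, 1, 2]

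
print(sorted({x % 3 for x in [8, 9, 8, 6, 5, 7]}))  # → [0, 1, 2]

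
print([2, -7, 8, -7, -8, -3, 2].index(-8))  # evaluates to 4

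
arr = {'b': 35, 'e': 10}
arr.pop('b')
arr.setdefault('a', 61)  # 61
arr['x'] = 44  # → {'e': 10, 'a': 61, 'x': 44}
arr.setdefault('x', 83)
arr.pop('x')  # 44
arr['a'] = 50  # {'e': 10, 'a': 50}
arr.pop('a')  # 50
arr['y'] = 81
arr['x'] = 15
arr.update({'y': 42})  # {'e': 10, 'y': 42, 'x': 15}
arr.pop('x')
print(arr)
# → {'e': 10, 'y': 42}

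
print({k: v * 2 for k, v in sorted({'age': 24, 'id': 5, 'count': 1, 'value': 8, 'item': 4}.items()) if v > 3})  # {'age': 48, 'id': 10, 'item': 8, 'value': 16}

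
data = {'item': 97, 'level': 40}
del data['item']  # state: {'level': 40}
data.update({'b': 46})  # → {'level': 40, 'b': 46}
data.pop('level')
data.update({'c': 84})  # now {'b': 46, 'c': 84}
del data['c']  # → {'b': 46}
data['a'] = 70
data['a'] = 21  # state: {'b': 46, 'a': 21}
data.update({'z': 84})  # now {'b': 46, 'a': 21, 'z': 84}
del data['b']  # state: {'a': 21, 'z': 84}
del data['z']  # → {'a': 21}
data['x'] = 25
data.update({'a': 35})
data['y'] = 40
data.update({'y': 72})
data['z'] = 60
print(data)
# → {'a': 35, 'x': 25, 'y': 72, 'z': 60}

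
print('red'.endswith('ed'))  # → True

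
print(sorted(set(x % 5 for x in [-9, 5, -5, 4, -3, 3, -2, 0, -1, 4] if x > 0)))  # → [0, 3, 4]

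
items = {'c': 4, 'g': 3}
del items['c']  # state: {'g': 3}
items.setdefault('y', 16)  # 16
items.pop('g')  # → 3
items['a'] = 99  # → {'y': 16, 'a': 99}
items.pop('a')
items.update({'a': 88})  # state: {'y': 16, 'a': 88}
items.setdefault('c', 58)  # 58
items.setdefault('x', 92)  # 92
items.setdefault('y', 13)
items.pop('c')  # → 58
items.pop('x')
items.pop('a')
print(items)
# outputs {'y': 16}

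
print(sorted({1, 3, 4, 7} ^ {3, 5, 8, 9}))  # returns [1, 4, 5, 7, 8, 9]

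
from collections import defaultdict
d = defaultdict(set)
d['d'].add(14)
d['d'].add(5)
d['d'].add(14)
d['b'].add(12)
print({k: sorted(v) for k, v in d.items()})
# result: {'d': [5, 14], 'b': [12]}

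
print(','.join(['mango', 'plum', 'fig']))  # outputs mango,plum,fig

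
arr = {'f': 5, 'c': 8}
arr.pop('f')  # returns 5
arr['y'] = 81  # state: {'c': 8, 'y': 81}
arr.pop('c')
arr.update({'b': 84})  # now {'y': 81, 'b': 84}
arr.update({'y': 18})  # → {'y': 18, 'b': 84}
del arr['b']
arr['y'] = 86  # {'y': 86}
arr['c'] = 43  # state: {'y': 86, 'c': 43}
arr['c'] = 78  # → {'y': 86, 'c': 78}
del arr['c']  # {'y': 86}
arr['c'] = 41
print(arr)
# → {'y': 86, 'c': 41}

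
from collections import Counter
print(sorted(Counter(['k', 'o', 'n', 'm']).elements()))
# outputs ['k', 'm', 'n', 'o']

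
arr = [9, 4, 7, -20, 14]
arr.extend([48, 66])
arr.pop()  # 66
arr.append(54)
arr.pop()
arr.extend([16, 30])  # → [9, 4, 7, -20, 14, 48, 16, 30]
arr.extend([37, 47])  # [9, 4, 7, -20, 14, 48, 16, 30, 37, 47]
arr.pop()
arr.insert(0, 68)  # [68, 9, 4, 7, -20, 14, 48, 16, 30, 37]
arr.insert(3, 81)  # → [68, 9, 4, 81, 7, -20, 14, 48, 16, 30, 37]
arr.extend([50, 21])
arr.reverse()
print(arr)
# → [21, 50, 37, 30, 16, 48, 14, -20, 7, 81, 4, 9, 68]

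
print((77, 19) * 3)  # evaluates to (77, 19, 77, 19, 77, 19)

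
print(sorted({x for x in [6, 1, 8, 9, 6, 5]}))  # [1, 5, 6, 8, 9]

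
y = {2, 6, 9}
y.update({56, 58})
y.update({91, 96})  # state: {2, 6, 9, 56, 58, 91, 96}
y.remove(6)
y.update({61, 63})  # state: {2, 9, 56, 58, 61, 63, 91, 96}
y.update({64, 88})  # {2, 9, 56, 58, 61, 63, 64, 88, 91, 96}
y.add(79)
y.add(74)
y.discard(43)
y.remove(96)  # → {2, 9, 56, 58, 61, 63, 64, 74, 79, 88, 91}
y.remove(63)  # {2, 9, 56, 58, 61, 64, 74, 79, 88, 91}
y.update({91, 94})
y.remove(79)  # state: {2, 9, 56, 58, 61, 64, 74, 88, 91, 94}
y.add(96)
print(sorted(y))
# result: [2, 9, 56, 58, 61, 64, 74, 88, 91, 94, 96]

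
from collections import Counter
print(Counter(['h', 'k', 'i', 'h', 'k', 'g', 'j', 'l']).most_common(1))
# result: [('h', 2)]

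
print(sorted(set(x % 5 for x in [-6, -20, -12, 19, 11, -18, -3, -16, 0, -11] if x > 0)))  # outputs [1, 4]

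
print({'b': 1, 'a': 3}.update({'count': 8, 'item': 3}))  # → None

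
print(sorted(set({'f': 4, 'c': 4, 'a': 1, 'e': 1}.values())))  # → [1, 4]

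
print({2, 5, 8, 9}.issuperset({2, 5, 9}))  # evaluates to True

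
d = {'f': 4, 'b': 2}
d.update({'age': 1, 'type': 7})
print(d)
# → {'f': 4, 'b': 2, 'age': 1, 'type': 7}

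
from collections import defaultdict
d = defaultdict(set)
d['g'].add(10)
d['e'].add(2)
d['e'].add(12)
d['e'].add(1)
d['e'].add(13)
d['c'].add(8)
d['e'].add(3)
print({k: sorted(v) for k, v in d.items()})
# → {'g': [10], 'e': [1, 2, 3, 12, 13], 'c': [8]}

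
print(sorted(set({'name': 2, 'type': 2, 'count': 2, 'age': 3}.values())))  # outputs [2, 3]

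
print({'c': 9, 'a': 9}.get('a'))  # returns 9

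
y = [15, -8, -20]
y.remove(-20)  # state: [15, -8]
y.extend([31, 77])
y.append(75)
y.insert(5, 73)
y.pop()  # 73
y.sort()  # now [-8, 15, 31, 75, 77]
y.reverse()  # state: [77, 75, 31, 15, -8]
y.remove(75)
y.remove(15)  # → [77, 31, -8]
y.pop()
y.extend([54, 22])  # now [77, 31, 54, 22]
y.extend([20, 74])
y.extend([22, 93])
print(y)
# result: [77, 31, 54, 22, 20, 74, 22, 93]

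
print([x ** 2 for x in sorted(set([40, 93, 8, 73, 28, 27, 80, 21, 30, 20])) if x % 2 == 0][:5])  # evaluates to [64, 400, 784, 900, 1600]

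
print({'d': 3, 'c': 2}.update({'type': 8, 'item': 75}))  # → None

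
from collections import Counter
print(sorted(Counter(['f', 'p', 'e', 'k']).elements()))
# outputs ['e', 'f', 'k', 'p']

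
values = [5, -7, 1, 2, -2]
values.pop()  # -2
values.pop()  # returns 2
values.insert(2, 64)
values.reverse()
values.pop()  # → 5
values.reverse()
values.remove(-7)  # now [64, 1]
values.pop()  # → 1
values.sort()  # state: [64]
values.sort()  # [64]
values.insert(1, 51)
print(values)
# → [64, 51]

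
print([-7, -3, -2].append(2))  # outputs None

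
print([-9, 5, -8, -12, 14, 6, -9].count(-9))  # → 2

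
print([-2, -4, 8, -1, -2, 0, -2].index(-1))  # 3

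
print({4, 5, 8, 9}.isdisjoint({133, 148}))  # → True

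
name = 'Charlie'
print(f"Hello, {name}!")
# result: Hello, Charlie!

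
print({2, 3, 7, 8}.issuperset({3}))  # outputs True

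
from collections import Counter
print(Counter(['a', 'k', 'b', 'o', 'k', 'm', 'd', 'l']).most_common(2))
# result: [('k', 2), ('a', 1)]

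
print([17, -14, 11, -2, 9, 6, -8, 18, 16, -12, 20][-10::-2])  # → [-14]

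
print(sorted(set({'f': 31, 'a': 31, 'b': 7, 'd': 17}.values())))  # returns [7, 17, 31]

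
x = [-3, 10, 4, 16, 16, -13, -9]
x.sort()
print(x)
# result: [-13, -9, -3, 4, 10, 16, 16]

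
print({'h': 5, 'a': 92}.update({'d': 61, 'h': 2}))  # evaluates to None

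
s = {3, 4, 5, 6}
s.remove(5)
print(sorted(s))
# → [3, 4, 6]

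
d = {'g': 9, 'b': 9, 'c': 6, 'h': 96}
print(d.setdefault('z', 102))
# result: 102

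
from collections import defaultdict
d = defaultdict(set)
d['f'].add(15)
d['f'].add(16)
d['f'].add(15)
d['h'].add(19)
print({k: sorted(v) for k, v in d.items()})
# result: {'f': [15, 16], 'h': [19]}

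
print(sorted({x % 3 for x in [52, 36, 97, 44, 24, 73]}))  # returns [0, 1, 2]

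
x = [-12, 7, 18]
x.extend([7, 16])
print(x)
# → [-12, 7, 18, 7, 16]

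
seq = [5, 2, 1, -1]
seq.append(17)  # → [5, 2, 1, -1, 17]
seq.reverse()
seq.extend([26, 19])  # [17, -1, 1, 2, 5, 26, 19]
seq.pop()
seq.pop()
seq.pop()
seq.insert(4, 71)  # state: [17, -1, 1, 2, 71]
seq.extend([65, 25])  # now [17, -1, 1, 2, 71, 65, 25]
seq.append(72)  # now [17, -1, 1, 2, 71, 65, 25, 72]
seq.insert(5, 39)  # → [17, -1, 1, 2, 71, 39, 65, 25, 72]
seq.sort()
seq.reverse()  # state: [72, 71, 65, 39, 25, 17, 2, 1, -1]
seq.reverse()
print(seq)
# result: [-1, 1, 2, 17, 25, 39, 65, 71, 72]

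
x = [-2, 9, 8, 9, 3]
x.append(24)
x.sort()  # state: [-2, 3, 8, 9, 9, 24]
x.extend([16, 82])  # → [-2, 3, 8, 9, 9, 24, 16, 82]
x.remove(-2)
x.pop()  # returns 82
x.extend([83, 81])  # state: [3, 8, 9, 9, 24, 16, 83, 81]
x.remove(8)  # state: [3, 9, 9, 24, 16, 83, 81]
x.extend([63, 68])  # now [3, 9, 9, 24, 16, 83, 81, 63, 68]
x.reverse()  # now [68, 63, 81, 83, 16, 24, 9, 9, 3]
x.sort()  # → [3, 9, 9, 16, 24, 63, 68, 81, 83]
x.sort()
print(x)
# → [3, 9, 9, 16, 24, 63, 68, 81, 83]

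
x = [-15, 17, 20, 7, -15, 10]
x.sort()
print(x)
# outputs [-15, -15, 7, 10, 17, 20]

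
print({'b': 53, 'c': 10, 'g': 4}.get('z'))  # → None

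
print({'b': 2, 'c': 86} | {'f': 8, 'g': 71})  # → {'b': 2, 'c': 86, 'f': 8, 'g': 71}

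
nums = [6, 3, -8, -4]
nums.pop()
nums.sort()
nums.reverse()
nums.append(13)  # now [6, 3, -8, 13]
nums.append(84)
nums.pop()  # 84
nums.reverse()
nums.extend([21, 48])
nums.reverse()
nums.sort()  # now [-8, 3, 6, 13, 21, 48]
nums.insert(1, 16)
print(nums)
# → [-8, 16, 3, 6, 13, 21, 48]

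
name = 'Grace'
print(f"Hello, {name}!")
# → Hello, Grace!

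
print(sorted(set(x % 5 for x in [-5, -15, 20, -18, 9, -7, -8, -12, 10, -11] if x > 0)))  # [0, 4]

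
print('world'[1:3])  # or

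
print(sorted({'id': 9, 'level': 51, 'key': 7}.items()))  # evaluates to [('id', 9), ('key', 7), ('level', 51)]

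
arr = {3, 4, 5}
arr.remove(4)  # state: {3, 5}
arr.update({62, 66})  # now {3, 5, 62, 66}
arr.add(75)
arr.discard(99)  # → {3, 5, 62, 66, 75}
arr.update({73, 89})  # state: {3, 5, 62, 66, 73, 75, 89}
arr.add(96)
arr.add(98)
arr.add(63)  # {3, 5, 62, 63, 66, 73, 75, 89, 96, 98}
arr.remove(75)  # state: {3, 5, 62, 63, 66, 73, 89, 96, 98}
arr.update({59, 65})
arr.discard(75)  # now {3, 5, 59, 62, 63, 65, 66, 73, 89, 96, 98}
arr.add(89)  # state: {3, 5, 59, 62, 63, 65, 66, 73, 89, 96, 98}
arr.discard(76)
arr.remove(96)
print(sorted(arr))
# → [3, 5, 59, 62, 63, 65, 66, 73, 89, 98]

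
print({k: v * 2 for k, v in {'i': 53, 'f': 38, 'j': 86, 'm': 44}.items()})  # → {'i': 106, 'f': 76, 'j': 172, 'm': 88}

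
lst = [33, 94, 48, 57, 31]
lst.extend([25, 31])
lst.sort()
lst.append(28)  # [25, 31, 31, 33, 48, 57, 94, 28]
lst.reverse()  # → [28, 94, 57, 48, 33, 31, 31, 25]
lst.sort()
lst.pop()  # 94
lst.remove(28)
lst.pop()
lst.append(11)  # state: [25, 31, 31, 33, 48, 11]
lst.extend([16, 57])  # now [25, 31, 31, 33, 48, 11, 16, 57]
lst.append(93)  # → [25, 31, 31, 33, 48, 11, 16, 57, 93]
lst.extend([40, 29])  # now [25, 31, 31, 33, 48, 11, 16, 57, 93, 40, 29]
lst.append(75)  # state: [25, 31, 31, 33, 48, 11, 16, 57, 93, 40, 29, 75]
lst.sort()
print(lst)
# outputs [11, 16, 25, 29, 31, 31, 33, 40, 48, 57, 75, 93]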